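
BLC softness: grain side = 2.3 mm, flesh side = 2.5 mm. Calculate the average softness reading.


Average = (2.3 + 2.5) / 2
Average = 2.40 mm


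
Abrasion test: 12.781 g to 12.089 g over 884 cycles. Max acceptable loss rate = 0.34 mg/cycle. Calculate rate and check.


Loss = 12.781 - 12.089 = 0.692 g
Rate = 0.692 g / 884 cycles x 1000 = 0.783 mg/cycle
Max = 0.34 mg/cycle
Passes: No


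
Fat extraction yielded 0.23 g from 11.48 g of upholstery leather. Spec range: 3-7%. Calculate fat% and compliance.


Fat content = 2.0%
Compliant: No

Fat% = 0.23 / 11.48 x 100 = 2.0%
Spec range: 3-7%
Compliant: No


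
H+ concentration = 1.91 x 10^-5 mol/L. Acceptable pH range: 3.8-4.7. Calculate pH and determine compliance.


pH = -log10(1.91 x 10^-5) = 4.72
Range: 3.8 to 4.7
Compliant: No


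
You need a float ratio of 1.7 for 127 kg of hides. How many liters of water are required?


215.9 L


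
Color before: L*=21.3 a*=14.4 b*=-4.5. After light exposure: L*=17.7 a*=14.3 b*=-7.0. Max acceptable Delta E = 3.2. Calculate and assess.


Delta E = 4.38
Passes: No

dL = -3.6, da = -0.1, db = -2.5
dE = sqrt((-3.6)^2 + (-0.1)^2 + (-2.5)^2) = 4.38
Max = 3.2
Passes: No


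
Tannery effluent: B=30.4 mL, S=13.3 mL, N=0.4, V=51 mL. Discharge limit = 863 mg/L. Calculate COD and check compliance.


COD = (30.4 - 13.3) x 0.4 x 8000 / 51 = 1072.9 mg/L
Limit: 863 mg/L
Compliant: No


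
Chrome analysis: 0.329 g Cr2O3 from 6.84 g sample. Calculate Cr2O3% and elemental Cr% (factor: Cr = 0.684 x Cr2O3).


Cr2O3% = 0.329 / 6.84 x 100 = 4.81%
Cr% = 4.81 x 0.684 = 3.29%


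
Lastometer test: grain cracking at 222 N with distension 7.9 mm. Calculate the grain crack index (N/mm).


28.1 N/mm

Grain crack index = force / distension
Index = 222 / 7.9 = 28.1 N/mm


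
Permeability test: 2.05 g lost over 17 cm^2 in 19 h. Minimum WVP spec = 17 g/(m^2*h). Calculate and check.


WVP = 63.47 g/(m^2*h)
Meets specification: Yes

WVP = 2.05 / (17 x 19) x 10000 = 63.47 g/(m^2*h)
Minimum: 17 g/(m^2*h)
Meets spec: Yes


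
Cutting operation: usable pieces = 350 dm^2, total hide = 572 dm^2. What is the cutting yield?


Yield = usable / total x 100
Yield = 350 / 572 x 100 = 61.2%


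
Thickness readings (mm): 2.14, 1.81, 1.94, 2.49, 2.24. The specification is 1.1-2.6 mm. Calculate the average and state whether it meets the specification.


Sum = 10.62
Average = 10.62 / 5 = 2.12 mm
Specification range: 1.1 to 2.6 mm
Within spec: Yes


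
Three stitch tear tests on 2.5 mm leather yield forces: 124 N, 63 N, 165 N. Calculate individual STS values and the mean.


STS1 = 124 / 2.5 = 49.6 N/mm
STS2 = 63 / 2.5 = 25.2 N/mm
STS3 = 165 / 2.5 = 66.0 N/mm
Mean = (49.6 + 25.2 + 66.0) / 3 = 46.9 N/mm


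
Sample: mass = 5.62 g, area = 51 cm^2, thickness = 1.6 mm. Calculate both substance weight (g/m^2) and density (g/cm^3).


SW = 5.62 / 51 x 10000 = 1102.0 g/m^2
Volume = 51 x 1.6 / 10 = 8.16 cm^3
Density = 5.62 / 8.16 = 0.689 g/cm^3


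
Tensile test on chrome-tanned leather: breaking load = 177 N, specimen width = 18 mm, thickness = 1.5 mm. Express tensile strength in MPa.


6.56 MPa

Cross-section = 18 x 1.5 = 27.0 mm^2
TS = 177 / 27.0 = 6.56 MPa
(1 N/mm^2 = 1 MPa)


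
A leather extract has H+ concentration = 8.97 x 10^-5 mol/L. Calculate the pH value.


pH = 4.05

pH = -log10[H+]
pH = -log10(8.97 x 10^-5) = 4.05


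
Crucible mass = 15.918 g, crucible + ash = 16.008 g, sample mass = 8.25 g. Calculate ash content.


Ash mass = 0.090 g
Ash content = 1.09%

Ash mass = 16.008 - 15.918 = 0.090 g
Ash% = 0.090 / 8.25 x 100 = 1.09%


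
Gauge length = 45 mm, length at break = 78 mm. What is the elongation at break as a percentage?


Extension = 78 - 45 = 33 mm
Elongation = 33 / 45 x 100 = 73.3%


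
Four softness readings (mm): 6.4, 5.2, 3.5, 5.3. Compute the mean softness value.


Sum = 6.4 + 5.2 + 3.5 + 5.3
Mean = 20.4 / 4 = 5.10 mm


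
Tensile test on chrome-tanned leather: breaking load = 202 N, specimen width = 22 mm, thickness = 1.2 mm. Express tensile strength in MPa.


7.65 MPa


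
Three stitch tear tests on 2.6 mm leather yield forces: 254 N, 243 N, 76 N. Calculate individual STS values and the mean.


STS1 = 97.7 N/mm
STS2 = 93.5 N/mm
STS3 = 29.2 N/mm
Mean = 73.5 N/mm

STS1 = 254 / 2.6 = 97.7 N/mm
STS2 = 243 / 2.6 = 93.5 N/mm
STS3 = 76 / 2.6 = 29.2 N/mm
Mean = (97.7 + 93.5 + 29.2) / 3 = 73.5 N/mm


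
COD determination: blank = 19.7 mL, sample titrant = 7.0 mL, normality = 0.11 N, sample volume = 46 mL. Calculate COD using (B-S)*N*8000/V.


COD = (19.7 - 7.0) x 0.11 x 8000 / 46
COD = 12.7 x 0.11 x 8000 / 46
COD = 243.0 mg/L


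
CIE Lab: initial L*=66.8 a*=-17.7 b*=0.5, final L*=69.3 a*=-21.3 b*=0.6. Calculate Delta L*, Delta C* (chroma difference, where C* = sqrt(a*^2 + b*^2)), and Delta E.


Delta L* = 69.3 - 66.8 = 2.5
C1* = sqrt((-17.7)^2 + (0.5)^2) = 17.707
C2* = sqrt((-21.3)^2 + (0.6)^2) = 21.308
Delta C* = 21.308 - 17.707 = 3.60
Delta E = sqrt((2.5)^2 + (-3.6)^2 + (0.1)^2) = 4.38


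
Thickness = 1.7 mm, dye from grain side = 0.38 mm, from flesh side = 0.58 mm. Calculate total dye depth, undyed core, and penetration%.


Total dyed = 0.38 + 0.58 = 0.96 mm
Undyed core = 1.7 - 0.96 = 0.74 mm
Penetration = 0.96 / 1.7 x 100 = 56.5%


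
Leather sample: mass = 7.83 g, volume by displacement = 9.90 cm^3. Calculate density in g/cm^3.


0.791 g/cm^3


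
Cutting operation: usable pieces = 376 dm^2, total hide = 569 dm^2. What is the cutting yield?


Yield = usable / total x 100
Yield = 376 / 569 x 100 = 66.1%


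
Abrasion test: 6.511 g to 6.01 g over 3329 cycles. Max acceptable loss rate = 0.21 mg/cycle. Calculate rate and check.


Loss = 6.511 - 6.01 = 0.501 g
Rate = 0.501 g / 3329 cycles x 1000 = 0.150 mg/cycle
Max = 0.21 mg/cycle
Passes: Yes


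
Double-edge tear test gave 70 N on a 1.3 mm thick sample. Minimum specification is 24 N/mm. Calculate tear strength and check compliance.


Tear strength = 53.8 N/mm
Compliant: Yes

Tear strength = 70 / 1.3 = 53.8 N/mm
Required minimum = 24 N/mm
Compliant: Yes


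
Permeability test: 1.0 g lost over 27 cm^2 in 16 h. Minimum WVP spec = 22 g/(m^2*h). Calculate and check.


WVP = 1.0 / (27 x 16) x 10000 = 23.15 g/(m^2*h)
Minimum: 22 g/(m^2*h)
Meets spec: Yes


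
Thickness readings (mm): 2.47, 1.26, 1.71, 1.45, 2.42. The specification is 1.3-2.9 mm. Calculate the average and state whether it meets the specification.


Average = 1.86 mm
Within specification: Yes


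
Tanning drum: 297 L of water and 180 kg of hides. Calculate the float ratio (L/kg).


1.7

Float ratio = water / hide weight
Ratio = 297 / 180 = 1.7


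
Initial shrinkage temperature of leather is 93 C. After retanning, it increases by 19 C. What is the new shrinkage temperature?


New Ts = 93 + 19 = 112 C


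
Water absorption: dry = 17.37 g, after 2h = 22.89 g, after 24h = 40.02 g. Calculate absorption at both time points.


WA (2h) = (22.89 - 17.37) / 17.37 x 100 = 31.8%
WA (24h) = (40.02 - 17.37) / 17.37 x 100 = 130.4%


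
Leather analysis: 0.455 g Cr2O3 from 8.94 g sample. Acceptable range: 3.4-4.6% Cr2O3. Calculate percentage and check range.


Cr2O3 = 5.09%
Within range: No


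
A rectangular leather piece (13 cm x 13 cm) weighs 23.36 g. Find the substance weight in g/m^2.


Area = 13 x 13 = 169 cm^2
SW = 23.36 / 169 x 10000 = 1382.2 g/m^2


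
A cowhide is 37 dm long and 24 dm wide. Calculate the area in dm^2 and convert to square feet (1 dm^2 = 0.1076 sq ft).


Area = 37 x 24 = 888 dm^2
Conversion: 888 x 0.1076 = 95.55 sq ft


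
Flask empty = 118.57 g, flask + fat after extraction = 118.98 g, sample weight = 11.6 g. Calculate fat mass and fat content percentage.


Fat mass = 118.98 - 118.57 = 0.41 g
Fat% = 0.41 / 11.6 x 100 = 3.5%


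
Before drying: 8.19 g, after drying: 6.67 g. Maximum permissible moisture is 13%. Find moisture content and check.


MC = (8.19 - 6.67) / 8.19 x 100 = 18.6%
Maximum: 13%
Acceptable: No


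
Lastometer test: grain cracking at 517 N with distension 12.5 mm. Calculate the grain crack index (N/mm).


Grain crack index = force / distension
Index = 517 / 12.5 = 41.4 N/mm


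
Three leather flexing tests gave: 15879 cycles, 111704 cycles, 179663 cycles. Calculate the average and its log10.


Average = 102415 cycles
log10 = 5.01


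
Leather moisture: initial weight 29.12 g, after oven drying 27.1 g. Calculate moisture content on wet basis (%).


Moisture = 29.12 - 27.1 = 2.02 g
MC = 2.02 / 29.12 x 100 = 6.9%


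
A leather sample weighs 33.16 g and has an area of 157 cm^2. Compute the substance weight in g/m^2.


2112.1 g/m^2


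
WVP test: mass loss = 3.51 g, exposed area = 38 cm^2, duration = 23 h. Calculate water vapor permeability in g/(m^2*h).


WVP = mass_loss / (area x time) x 10000
WVP = 3.51 / (38 x 23) x 10000
WVP = 3.51 / 874 x 10000 = 40.16 g/(m^2*h)


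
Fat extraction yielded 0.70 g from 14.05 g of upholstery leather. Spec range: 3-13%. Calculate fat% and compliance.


Fat% = 0.70 / 14.05 x 100 = 5.0%
Spec range: 3-13%
Compliant: Yes


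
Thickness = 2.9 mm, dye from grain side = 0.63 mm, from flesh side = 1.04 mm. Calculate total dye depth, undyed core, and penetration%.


Total dyed = 0.63 + 1.04 = 1.67 mm
Undyed core = 2.9 - 1.67 = 1.23 mm
Penetration = 1.67 / 2.9 x 100 = 57.6%


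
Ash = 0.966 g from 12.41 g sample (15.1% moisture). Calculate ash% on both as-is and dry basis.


As-is ash = 7.78%
Dry-basis ash = 9.17%

As-is ash% = 0.966 / 12.41 x 100 = 7.78%
Dry mass = 12.41 x (100 - 15.1) / 100 = 10.53609 g
Dry-basis ash% = 0.966 / 10.53609 x 100 = 9.17%


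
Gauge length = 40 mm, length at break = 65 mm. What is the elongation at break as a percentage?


62.5%

Extension = 65 - 40 = 25 mm
Elongation = 25 / 40 x 100 = 62.5%


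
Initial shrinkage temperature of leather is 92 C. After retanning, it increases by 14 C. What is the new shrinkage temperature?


New Ts = 92 + 14 = 106 C


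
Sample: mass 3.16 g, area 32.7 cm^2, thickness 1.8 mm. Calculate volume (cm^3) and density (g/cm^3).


Volume = 5.886 cm^3
Density = 0.537 g/cm^3


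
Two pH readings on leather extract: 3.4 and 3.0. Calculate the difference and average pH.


Difference = |3.4 - 3.0| = 0.4
Average = (3.4 + 3.0) / 2 = 3.20


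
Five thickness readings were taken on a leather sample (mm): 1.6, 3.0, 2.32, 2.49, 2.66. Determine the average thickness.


Sum = 1.6 + 3.0 + 2.32 + 2.49 + 2.66 = 12.07
Average = 12.07 / 5 = 2.41 mm


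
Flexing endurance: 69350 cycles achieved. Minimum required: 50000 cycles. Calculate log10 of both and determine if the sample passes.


log10(69350) = 4.84
log10(50000) = 4.70
Passes: Yes


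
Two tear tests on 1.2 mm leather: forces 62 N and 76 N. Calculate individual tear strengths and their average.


Tear 1 = 62 / 1.2 = 51.7 N/mm
Tear 2 = 76 / 1.2 = 63.3 N/mm
Average = (51.7 + 63.3) / 2 = 57.5 N/mm


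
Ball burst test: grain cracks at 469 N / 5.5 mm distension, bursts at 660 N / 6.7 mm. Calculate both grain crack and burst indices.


Crack index = 469 / 5.5 = 85.3 N/mm
Burst index = 660 / 6.7 = 98.5 N/mm


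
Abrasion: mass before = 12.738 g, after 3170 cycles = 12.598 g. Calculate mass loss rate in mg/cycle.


0.044 mg/cycle

Mass loss = 12.738 - 12.598 = 0.140 g
Rate = 0.140 / 3170 x 1000 = 0.044 mg/cycle


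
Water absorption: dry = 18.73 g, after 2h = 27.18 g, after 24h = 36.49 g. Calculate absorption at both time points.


2h absorption = 45.1%
24h absorption = 94.8%


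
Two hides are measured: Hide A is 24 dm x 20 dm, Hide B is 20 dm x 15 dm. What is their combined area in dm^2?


780 dm^2


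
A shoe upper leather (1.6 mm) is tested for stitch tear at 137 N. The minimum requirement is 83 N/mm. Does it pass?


STS = 137 / 1.6 = 85.6 N/mm
Minimum required: 83 N/mm
Passes: Yes


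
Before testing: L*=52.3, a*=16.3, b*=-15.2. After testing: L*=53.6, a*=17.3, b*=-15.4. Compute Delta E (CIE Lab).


Delta E = 1.65

dL = 53.6 - 52.3 = 1.3
da = 17.3 - 16.3 = 1.0
db = -15.4 - (-15.2) = -0.2
dE = sqrt((1.3)^2 + (1.0)^2 + (-0.2)^2) = 1.65


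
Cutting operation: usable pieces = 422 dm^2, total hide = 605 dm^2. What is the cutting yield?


69.8%

Yield = usable / total x 100
Yield = 422 / 605 x 100 = 69.8%


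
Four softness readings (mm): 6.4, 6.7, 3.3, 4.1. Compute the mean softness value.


Sum = 6.4 + 6.7 + 3.3 + 4.1
Mean = 20.5 / 4 = 5.13 mm


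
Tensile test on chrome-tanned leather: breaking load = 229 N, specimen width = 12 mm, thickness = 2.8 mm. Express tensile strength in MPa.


6.82 MPa

Cross-section = 12 x 2.8 = 33.6 mm^2
TS = 229 / 33.6 = 6.82 MPa
(1 N/mm^2 = 1 MPa)


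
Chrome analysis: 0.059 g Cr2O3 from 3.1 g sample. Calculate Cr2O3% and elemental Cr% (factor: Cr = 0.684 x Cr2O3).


Cr2O3% = 0.059 / 3.1 x 100 = 1.90%
Cr% = 1.90 x 0.684 = 1.30%


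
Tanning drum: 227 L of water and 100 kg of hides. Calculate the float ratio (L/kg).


2.3


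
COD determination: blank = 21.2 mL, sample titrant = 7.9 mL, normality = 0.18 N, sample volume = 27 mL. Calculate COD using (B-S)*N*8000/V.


709.3 mg/L

COD = (21.2 - 7.9) x 0.18 x 8000 / 27
COD = 13.3 x 0.18 x 8000 / 27
COD = 709.3 mg/L


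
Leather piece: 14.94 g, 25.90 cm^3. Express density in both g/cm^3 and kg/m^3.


0.577 g/cm^3
577 kg/m^3


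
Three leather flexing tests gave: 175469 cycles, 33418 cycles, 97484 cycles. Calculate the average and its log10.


Average = 102124 cycles
log10 = 5.01


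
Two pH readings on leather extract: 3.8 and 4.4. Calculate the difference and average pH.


Difference = 0.6
Average pH = 4.10


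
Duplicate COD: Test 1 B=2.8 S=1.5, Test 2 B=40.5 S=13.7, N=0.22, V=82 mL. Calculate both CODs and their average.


COD1 = 27.9 mg/L
COD2 = 575.2 mg/L
Average = 301.6 mg/L

COD1 = (2.8 - 1.5) x 0.22 x 8000 / 82 = 27.9 mg/L
COD2 = (40.5 - 13.7) x 0.22 x 8000 / 82 = 575.2 mg/L
Average = (27.9 + 575.2) / 2 = 301.6 mg/L


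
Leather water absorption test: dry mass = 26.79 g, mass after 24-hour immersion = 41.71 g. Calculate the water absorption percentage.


Water absorbed = 41.71 - 26.79 = 14.92 g
WA% = 14.92 / 26.79 x 100 = 55.7%


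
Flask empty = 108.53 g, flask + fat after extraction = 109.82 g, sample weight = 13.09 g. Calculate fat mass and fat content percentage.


Fat mass = 109.82 - 108.53 = 1.29 g
Fat% = 1.29 / 13.09 x 100 = 9.9%


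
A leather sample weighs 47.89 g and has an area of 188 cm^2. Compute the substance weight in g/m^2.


Substance weight = mass / area x 10000
SW = 47.89 / 188 x 10000
SW = 2547.3 g/m^2


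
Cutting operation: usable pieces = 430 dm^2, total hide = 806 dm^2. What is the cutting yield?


Yield = usable / total x 100
Yield = 430 / 806 x 100 = 53.3%


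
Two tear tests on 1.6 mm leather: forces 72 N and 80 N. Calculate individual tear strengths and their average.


Tear 1 = 72 / 1.6 = 45.0 N/mm
Tear 2 = 80 / 1.6 = 50.0 N/mm
Average = (45.0 + 50.0) / 2 = 47.5 N/mm


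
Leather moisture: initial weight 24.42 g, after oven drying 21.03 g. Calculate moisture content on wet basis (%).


13.9%

Moisture = 24.42 - 21.03 = 3.39 g
MC = 3.39 / 24.42 x 100 = 13.9%


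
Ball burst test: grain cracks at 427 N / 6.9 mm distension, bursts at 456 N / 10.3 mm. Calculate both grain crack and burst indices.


Crack index = 427 / 6.9 = 61.9 N/mm
Burst index = 456 / 10.3 = 44.3 N/mm


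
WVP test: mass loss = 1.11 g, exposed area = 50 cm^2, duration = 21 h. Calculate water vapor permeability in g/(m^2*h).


WVP = mass_loss / (area x time) x 10000
WVP = 1.11 / (50 x 21) x 10000
WVP = 1.11 / 1050 x 10000 = 10.57 g/(m^2*h)


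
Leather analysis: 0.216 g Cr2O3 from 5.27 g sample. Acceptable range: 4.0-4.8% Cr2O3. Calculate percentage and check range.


Cr2O3 = 4.10%
Within range: Yes


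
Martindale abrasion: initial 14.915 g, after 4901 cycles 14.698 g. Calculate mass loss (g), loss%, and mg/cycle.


Mass loss = 0.217 g
Loss = 1.45%
Rate = 0.044 mg/cycle


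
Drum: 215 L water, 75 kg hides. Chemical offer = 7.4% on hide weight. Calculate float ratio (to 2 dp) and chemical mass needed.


Float ratio = 215 / 75 = 2.87
Chemical = 75 x 7.4 / 100 = 5.55 kg


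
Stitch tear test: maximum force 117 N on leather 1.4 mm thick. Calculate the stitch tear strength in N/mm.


83.6 N/mm

Stitch tear strength = force / thickness
STS = 117 / 1.4 = 83.6 N/mm


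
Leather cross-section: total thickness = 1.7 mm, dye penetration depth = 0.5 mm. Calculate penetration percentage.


Penetration% = 0.5 / 1.7 x 100
Penetration = 29.4%


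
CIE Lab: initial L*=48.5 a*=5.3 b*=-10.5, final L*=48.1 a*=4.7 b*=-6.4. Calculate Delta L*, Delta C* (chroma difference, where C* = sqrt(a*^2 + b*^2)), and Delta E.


Delta L* = -0.4
Delta C* = -3.82
Delta E = 4.16


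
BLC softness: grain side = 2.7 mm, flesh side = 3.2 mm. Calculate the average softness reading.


Average = (2.7 + 3.2) / 2
Average = 2.95 mm


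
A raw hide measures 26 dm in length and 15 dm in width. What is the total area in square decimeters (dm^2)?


Area = length x width
Area = 26 x 15 = 390 dm^2


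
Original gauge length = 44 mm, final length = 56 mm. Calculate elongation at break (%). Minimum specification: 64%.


Extension = 56 - 44 = 12 mm
Elongation = 12 / 44 x 100 = 27.3%
Minimum required: 64%
Meets specification: No


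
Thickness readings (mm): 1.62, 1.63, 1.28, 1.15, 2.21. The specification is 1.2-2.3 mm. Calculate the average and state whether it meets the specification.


Average = 1.58 mm
Within specification: Yes

Sum = 7.89
Average = 7.89 / 5 = 1.58 mm
Specification range: 1.2 to 2.3 mm
Within spec: Yes


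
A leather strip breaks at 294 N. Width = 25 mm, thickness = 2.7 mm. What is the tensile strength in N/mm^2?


Cross-sectional area = 25 x 2.7 = 67.5 mm^2
Tensile strength = 294 / 67.5 = 4.36 N/mm^2


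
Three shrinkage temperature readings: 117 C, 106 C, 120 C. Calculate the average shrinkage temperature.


114.3 C

Average = (117 + 106 + 120) / 3
Average = 343 / 3 = 114.3 C


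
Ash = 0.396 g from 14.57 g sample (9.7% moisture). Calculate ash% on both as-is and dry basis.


As-is ash = 2.72%
Dry-basis ash = 3.01%


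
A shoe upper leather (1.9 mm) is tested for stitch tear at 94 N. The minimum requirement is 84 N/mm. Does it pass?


STS = 49.5 N/mm
Passes: No

STS = 94 / 1.9 = 49.5 N/mm
Minimum required: 84 N/mm
Passes: No


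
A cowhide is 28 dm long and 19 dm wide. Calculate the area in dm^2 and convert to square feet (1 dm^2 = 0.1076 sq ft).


532 dm^2
57.24 sq ft


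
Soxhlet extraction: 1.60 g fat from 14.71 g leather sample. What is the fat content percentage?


10.9%


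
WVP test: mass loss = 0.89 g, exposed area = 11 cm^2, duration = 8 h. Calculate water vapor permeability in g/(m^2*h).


WVP = mass_loss / (area x time) x 10000
WVP = 0.89 / (11 x 8) x 10000
WVP = 0.89 / 88 x 10000 = 101.14 g/(m^2*h)


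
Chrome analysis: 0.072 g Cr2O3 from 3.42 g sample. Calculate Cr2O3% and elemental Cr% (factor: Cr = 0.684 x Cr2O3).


Cr2O3 = 2.11%
Cr = 1.44%


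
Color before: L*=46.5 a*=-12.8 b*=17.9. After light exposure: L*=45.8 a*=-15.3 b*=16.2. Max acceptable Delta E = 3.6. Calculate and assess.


dL = -0.7, da = -2.5, db = -1.7
dE = sqrt((-0.7)^2 + (-2.5)^2 + (-1.7)^2) = 3.10
Max = 3.6
Passes: Yes


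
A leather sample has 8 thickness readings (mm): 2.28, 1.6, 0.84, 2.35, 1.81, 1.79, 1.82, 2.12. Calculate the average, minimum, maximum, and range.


Average = 1.83 mm
Min = 0.84 mm
Max = 2.35 mm
Range = 1.51 mm

Sum = 14.61
Average = 14.61 / 8 = 1.83 mm
Minimum = 0.84 mm
Maximum = 2.35 mm
Range = 2.35 - 0.84 = 1.51 mm


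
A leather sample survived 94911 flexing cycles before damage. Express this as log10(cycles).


4.98

log10(94911) = 4.98


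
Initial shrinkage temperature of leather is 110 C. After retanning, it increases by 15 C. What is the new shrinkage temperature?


125 C


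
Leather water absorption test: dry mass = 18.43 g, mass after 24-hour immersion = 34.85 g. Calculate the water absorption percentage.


Water absorbed = 34.85 - 18.43 = 16.42 g
WA% = 16.42 / 18.43 x 100 = 89.1%


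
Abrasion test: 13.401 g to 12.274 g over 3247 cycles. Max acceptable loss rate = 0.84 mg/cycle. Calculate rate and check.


Rate = 0.347 mg/cycle
Passes: Yes


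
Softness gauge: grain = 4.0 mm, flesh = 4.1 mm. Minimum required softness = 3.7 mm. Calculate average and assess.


Average = (4.0 + 4.1) / 2 = 4.05 mm
Minimum = 3.7 mm
Meets requirement: Yes


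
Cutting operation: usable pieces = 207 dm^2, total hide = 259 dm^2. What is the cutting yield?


79.9%

Yield = usable / total x 100
Yield = 207 / 259 x 100 = 79.9%


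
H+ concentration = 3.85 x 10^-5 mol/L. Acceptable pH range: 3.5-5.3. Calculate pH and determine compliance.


pH = -log10(3.85 x 10^-5) = 4.41
Range: 3.5 to 5.3
Compliant: Yes


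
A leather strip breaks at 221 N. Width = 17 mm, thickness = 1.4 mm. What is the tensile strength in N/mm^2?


Cross-sectional area = 17 x 1.4 = 23.8 mm^2
Tensile strength = 221 / 23.8 = 9.29 N/mm^2


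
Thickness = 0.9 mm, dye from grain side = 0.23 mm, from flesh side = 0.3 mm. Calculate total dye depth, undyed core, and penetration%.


Total dyed = 0.53 mm
Undyed core = 0.37 mm
Penetration = 58.9%


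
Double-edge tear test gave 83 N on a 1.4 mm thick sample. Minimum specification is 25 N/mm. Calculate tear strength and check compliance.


Tear strength = 59.3 N/mm
Compliant: Yes


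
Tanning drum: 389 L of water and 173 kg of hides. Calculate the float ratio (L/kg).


2.2

Float ratio = water / hide weight
Ratio = 389 / 173 = 2.2


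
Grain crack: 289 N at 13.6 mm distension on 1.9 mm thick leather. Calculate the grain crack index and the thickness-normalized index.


Crack index = 21.3 N/mm
Normalized index = 11.2 N/mm per mm


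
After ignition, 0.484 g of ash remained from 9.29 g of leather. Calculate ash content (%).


5.21%

Ash% = 0.484 / 9.29 x 100
Ash% = 5.21%


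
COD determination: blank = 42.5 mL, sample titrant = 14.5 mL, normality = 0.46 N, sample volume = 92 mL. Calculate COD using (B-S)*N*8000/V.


COD = (42.5 - 14.5) x 0.46 x 8000 / 92
COD = 28.0 x 0.46 x 8000 / 92
COD = 1120.0 mg/L


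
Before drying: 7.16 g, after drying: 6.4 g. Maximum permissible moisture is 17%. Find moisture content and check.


Moisture content = 10.6%
Acceptable: Yes

MC = (7.16 - 6.4) / 7.16 x 100 = 10.6%
Maximum: 17%
Acceptable: Yes


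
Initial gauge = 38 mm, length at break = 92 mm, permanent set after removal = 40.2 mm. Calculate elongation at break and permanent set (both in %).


Elongation at break = (92 - 38) / 38 x 100 = 142.1%
Permanent set = (40.2 - 38) / 38 x 100 = 5.8%


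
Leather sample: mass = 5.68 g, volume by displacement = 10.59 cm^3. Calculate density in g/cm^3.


0.536 g/cm^3

Density = mass / volume
Density = 5.68 / 10.59 = 0.536 g/cm^3


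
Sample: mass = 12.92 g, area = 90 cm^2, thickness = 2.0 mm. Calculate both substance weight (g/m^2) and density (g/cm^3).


SW = 12.92 / 90 x 10000 = 1435.6 g/m^2
Volume = 90 x 2.0 / 10 = 18.00 cm^3
Density = 12.92 / 18.00 = 0.718 g/cm^3


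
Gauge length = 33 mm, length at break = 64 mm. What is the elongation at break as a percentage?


Extension = 64 - 33 = 31 mm
Elongation = 31 / 33 x 100 = 93.9%


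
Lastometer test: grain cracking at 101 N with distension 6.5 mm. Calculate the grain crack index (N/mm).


Grain crack index = force / distension
Index = 101 / 6.5 = 15.5 N/mm


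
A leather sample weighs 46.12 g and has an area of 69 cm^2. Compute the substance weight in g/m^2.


6684.1 g/m^2


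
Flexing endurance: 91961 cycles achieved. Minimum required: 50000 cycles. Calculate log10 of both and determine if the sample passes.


Achieved: log10 = 4.96
Required: log10 = 4.70
Passes: Yes


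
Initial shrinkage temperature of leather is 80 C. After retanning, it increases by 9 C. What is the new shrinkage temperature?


New Ts = 80 + 9 = 89 C


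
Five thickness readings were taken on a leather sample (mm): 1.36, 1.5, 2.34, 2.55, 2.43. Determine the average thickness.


2.04 mm

Sum = 1.36 + 1.5 + 2.34 + 2.55 + 2.43 = 10.18
Average = 10.18 / 5 = 2.04 mm


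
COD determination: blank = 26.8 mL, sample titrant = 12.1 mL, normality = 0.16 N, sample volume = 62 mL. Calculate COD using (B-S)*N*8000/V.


303.5 mg/L

COD = (26.8 - 12.1) x 0.16 x 8000 / 62
COD = 14.7 x 0.16 x 8000 / 62
COD = 303.5 mg/L


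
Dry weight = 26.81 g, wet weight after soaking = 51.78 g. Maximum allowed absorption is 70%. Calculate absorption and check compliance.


WA = (51.78 - 26.81) / 26.81 x 100 = 93.1%
Maximum allowed: 70%
Compliant: No


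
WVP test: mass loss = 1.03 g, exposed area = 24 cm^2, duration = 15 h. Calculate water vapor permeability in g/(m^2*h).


28.61 g/(m^2*h)


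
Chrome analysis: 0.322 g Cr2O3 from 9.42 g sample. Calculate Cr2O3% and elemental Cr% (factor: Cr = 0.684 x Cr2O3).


Cr2O3% = 0.322 / 9.42 x 100 = 3.42%
Cr% = 3.42 x 0.684 = 2.34%


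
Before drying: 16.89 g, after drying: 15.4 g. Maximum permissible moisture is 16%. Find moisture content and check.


MC = (16.89 - 15.4) / 16.89 x 100 = 8.8%
Maximum: 16%
Acceptable: Yes


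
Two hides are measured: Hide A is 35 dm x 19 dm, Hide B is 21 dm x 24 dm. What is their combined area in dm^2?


Hide A area = 35 x 19 = 665 dm^2
Hide B area = 21 x 24 = 504 dm^2
Total = 665 + 504 = 1169 dm^2


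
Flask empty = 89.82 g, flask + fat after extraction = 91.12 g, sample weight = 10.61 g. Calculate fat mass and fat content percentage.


Fat mass = 91.12 - 89.82 = 1.30 g
Fat% = 1.30 / 10.61 x 100 = 12.3%


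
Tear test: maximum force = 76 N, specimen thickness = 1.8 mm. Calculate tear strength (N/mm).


Tear strength = force / thickness
Tear = 76 / 1.8 = 42.2 N/mm


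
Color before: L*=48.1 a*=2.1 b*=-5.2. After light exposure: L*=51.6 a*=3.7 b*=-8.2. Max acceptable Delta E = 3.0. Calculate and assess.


dL = 3.5, da = 1.6, db = -3.0
dE = sqrt((3.5)^2 + (1.6)^2 + (-3.0)^2) = 4.88
Max = 3.0
Passes: No


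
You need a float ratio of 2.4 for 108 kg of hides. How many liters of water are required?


259.2 L

Water = hide weight x target ratio
Water = 108 x 2.4 = 259.2 L


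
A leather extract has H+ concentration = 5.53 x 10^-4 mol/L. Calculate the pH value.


pH = 3.26


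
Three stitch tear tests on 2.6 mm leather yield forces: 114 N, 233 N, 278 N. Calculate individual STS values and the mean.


STS1 = 43.8 N/mm
STS2 = 89.6 N/mm
STS3 = 106.9 N/mm
Mean = 80.1 N/mm


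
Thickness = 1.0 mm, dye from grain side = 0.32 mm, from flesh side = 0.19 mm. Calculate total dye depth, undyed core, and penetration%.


Total dyed = 0.32 + 0.19 = 0.51 mm
Undyed core = 1.0 - 0.51 = 0.49 mm
Penetration = 0.51 / 1.0 x 100 = 51.0%


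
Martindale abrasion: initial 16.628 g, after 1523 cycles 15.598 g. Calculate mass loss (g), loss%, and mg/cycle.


Loss = 16.628 - 15.598 = 1.030 g
Loss% = 1.030 / 16.628 x 100 = 6.19%
Rate = 1.030 / 1523 x 1000 = 0.676 mg/cycle


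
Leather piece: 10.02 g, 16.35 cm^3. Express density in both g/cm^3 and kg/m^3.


0.613 g/cm^3
613 kg/m^3


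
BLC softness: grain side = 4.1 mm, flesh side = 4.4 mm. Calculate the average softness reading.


4.25 mm


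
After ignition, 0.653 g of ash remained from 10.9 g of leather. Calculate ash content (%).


Ash% = 0.653 / 10.9 x 100
Ash% = 5.99%


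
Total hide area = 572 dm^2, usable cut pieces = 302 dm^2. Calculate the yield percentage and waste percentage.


Yield = 302 / 572 x 100 = 52.8%
Waste = 572 - 302 = 270 dm^2
Waste% = 100 - 52.8 = 47.2%


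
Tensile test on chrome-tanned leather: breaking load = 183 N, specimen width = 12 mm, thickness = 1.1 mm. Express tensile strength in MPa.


13.86 MPa


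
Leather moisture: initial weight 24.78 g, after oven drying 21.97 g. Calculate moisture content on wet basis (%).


Moisture = 24.78 - 21.97 = 2.81 g
MC = 2.81 / 24.78 x 100 = 11.3%


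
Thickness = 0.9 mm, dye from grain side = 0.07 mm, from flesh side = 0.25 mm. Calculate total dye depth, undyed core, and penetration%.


Total dyed = 0.07 + 0.25 = 0.32 mm
Undyed core = 0.9 - 0.32 = 0.58 mm
Penetration = 0.32 / 0.9 x 100 = 35.6%


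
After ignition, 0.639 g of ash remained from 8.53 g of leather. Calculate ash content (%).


Ash% = 0.639 / 8.53 x 100
Ash% = 7.49%


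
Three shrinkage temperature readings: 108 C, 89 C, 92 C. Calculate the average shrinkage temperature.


Average = (108 + 89 + 92) / 3
Average = 289 / 3 = 96.3 C


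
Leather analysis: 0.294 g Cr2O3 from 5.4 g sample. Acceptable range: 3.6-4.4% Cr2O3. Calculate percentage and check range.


Cr2O3% = 0.294 / 5.4 x 100 = 5.44%
Acceptable range: 3.6 to 4.4%
Within range: No


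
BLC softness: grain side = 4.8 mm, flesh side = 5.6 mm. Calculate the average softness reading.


Average = (4.8 + 5.6) / 2
Average = 5.20 mm


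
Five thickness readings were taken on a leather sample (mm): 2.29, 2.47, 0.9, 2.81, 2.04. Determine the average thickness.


2.10 mm

Sum = 2.29 + 2.47 + 0.9 + 2.81 + 2.04 = 10.51
Average = 10.51 / 5 = 2.10 mm


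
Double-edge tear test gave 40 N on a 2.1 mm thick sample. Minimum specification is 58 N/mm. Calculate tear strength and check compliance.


Tear strength = 19.0 N/mm
Compliant: No

Tear strength = 40 / 2.1 = 19.0 N/mm
Required minimum = 58 N/mm
Compliant: No


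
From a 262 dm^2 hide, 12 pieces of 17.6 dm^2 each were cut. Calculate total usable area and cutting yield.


Total usable = 12 x 17.6 = 211.2 dm^2
Yield = 211.2 / 262 x 100 = 80.6%


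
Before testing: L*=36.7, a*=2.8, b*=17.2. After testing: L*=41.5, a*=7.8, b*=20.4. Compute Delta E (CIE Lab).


Delta E = 7.63


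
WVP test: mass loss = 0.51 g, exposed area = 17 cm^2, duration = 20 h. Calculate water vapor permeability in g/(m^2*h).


WVP = mass_loss / (area x time) x 10000
WVP = 0.51 / (17 x 20) x 10000
WVP = 0.51 / 340 x 10000 = 15.00 g/(m^2*h)


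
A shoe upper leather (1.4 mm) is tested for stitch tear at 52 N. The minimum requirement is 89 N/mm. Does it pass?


STS = 52 / 1.4 = 37.1 N/mm
Minimum required: 89 N/mm
Passes: No


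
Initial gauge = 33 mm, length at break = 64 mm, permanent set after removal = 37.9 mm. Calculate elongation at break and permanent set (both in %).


Elongation at break = 93.9%
Permanent set = 14.8%

Elongation at break = (64 - 33) / 33 x 100 = 93.9%
Permanent set = (37.9 - 33) / 33 x 100 = 14.8%


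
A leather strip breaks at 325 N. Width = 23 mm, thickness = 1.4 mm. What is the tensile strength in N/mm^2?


10.09 N/mm^2

Cross-sectional area = 23 x 1.4 = 32.2 mm^2
Tensile strength = 325 / 32.2 = 10.09 N/mm^2


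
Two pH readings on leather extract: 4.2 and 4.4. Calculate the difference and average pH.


Difference = 0.2
Average pH = 4.30

Difference = |4.2 - 4.4| = 0.2
Average = (4.2 + 4.4) / 2 = 4.30


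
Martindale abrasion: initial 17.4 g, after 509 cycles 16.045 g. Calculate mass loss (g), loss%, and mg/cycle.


Loss = 17.4 - 16.045 = 1.355 g
Loss% = 1.355 / 17.4 x 100 = 7.79%
Rate = 1.355 / 509 x 1000 = 2.662 mg/cycle


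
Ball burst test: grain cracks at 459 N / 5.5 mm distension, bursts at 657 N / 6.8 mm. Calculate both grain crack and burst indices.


Crack index = 459 / 5.5 = 83.5 N/mm
Burst index = 657 / 6.8 = 96.6 N/mm


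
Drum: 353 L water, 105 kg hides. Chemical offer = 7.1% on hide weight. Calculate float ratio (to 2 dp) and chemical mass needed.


Float ratio = 353 / 105 = 3.36
Chemical = 105 x 7.1 / 100 = 7.455 kg


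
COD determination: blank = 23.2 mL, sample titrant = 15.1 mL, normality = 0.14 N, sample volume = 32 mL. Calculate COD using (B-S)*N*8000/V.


283.5 mg/L

COD = (23.2 - 15.1) x 0.14 x 8000 / 32
COD = 8.1 x 0.14 x 8000 / 32
COD = 283.5 mg/L


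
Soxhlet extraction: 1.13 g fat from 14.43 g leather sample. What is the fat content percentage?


Fat content = 1.13 / 14.43 x 100
Fat = 7.8%


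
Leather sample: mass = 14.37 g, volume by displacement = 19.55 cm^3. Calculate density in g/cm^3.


0.735 g/cm^3

Density = mass / volume
Density = 14.37 / 19.55 = 0.735 g/cm^3


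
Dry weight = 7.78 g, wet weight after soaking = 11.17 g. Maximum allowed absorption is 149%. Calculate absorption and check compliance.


WA = (11.17 - 7.78) / 7.78 x 100 = 43.6%
Maximum allowed: 149%
Compliant: Yes


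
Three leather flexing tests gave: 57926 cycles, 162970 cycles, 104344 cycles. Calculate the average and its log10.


Average = 108413 cycles
log10 = 5.04


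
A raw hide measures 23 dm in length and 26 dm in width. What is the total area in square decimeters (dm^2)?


598 dm^2

Area = length x width
Area = 23 x 26 = 598 dm^2


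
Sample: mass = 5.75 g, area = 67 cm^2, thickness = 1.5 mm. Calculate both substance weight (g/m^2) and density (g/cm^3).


Substance weight = 858.2 g/m^2
Density = 0.572 g/cm^3

SW = 5.75 / 67 x 10000 = 858.2 g/m^2
Volume = 67 x 1.5 / 10 = 10.05 cm^3
Density = 5.75 / 10.05 = 0.572 g/cm^3


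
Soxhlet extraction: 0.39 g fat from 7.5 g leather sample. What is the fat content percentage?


5.2%


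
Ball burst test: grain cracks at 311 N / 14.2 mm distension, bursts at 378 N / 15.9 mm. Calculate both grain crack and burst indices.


Crack index = 21.9 N/mm
Burst index = 23.8 N/mm


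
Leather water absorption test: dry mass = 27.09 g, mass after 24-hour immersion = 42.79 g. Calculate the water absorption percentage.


Water absorbed = 42.79 - 27.09 = 15.70 g
WA% = 15.70 / 27.09 x 100 = 58.0%


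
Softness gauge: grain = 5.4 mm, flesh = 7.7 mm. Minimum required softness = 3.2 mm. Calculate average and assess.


Average softness = 6.55 mm
Meets requirement: Yes

Average = (5.4 + 7.7) / 2 = 6.55 mm
Minimum = 3.2 mm
Meets requirement: Yes


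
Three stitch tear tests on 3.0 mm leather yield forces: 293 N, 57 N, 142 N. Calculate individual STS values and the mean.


STS1 = 293 / 3.0 = 97.7 N/mm
STS2 = 57 / 3.0 = 19.0 N/mm
STS3 = 142 / 3.0 = 47.3 N/mm
Mean = (97.7 + 19.0 + 47.3) / 3 = 54.7 N/mm


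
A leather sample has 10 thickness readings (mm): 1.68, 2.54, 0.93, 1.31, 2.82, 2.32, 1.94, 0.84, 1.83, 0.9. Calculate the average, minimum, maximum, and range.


Average = 1.71 mm
Min = 0.84 mm
Max = 2.82 mm
Range = 1.98 mm


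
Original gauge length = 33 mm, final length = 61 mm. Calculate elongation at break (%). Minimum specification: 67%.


Extension = 61 - 33 = 28 mm
Elongation = 28 / 33 x 100 = 84.8%
Minimum required: 67%
Meets specification: Yes


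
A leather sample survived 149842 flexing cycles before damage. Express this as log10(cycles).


5.18

log10(149842) = 5.18


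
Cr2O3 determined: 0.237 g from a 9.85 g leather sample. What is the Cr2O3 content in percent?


2.41%

Cr2O3% = 0.237 / 9.85 x 100
Cr2O3% = 2.41%


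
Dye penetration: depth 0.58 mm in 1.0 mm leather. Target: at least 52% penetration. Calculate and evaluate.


Penetration = 58.0%
Meets target: Yes


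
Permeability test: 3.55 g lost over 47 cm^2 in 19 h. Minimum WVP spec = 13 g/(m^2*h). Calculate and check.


WVP = 3.55 / (47 x 19) x 10000 = 39.75 g/(m^2*h)
Minimum: 13 g/(m^2*h)
Meets spec: Yes


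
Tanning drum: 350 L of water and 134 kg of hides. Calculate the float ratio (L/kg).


2.6

Float ratio = water / hide weight
Ratio = 350 / 134 = 2.6


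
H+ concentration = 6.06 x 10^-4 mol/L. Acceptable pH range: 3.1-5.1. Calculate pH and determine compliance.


pH = -log10(6.06 x 10^-4) = 3.22
Range: 3.1 to 5.1
Compliant: Yes


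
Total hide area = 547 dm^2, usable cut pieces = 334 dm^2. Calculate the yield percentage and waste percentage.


Yield = 61.1%
Waste = 38.9%

Yield = 334 / 547 x 100 = 61.1%
Waste = 547 - 334 = 213 dm^2
Waste% = 100 - 61.1 = 38.9%


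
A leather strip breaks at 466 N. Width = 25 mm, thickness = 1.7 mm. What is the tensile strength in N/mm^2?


Cross-sectional area = 25 x 1.7 = 42.5 mm^2
Tensile strength = 466 / 42.5 = 10.96 N/mm^2


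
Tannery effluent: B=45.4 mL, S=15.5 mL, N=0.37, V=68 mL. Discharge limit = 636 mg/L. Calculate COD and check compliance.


COD = 1301.5 mg/L
Compliant: No

COD = (45.4 - 15.5) x 0.37 x 8000 / 68 = 1301.5 mg/L
Limit: 636 mg/L
Compliant: No


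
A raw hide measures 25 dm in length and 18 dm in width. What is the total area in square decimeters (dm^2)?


450 dm^2

Area = length x width
Area = 25 x 18 = 450 dm^2


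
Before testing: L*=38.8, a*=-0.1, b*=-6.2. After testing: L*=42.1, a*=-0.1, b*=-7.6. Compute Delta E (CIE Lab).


Delta E = 3.58


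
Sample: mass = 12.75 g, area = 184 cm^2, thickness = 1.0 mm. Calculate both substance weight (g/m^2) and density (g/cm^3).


Substance weight = 692.9 g/m^2
Density = 0.693 g/cm^3


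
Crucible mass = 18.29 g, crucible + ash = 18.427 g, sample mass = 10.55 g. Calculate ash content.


Ash mass = 18.427 - 18.29 = 0.137 g
Ash% = 0.137 / 10.55 x 100 = 1.30%


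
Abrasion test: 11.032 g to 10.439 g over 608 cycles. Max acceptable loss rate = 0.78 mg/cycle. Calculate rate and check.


Rate = 0.975 mg/cycle
Passes: No


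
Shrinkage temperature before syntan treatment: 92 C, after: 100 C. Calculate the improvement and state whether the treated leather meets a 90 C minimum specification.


Improvement = 100 - 92 = 8 C
Spec check: 100 C >= 90 C? Yes


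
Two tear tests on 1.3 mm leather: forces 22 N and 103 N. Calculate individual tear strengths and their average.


Tear 1 = 16.9 N/mm
Tear 2 = 79.2 N/mm
Average = 48.1 N/mm


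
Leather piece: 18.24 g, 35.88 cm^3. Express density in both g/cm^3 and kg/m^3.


0.508 g/cm^3
508 kg/m^3

Density = 18.24 / 35.88 = 0.508 g/cm^3
Convert: 0.508 x 1000 = 508 kg/m^3


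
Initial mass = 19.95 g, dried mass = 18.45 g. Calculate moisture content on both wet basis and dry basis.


Moisture lost = 19.95 - 18.45 = 1.50 g
Wet basis MC = 1.50 / 19.95 x 100 = 7.5%
Dry basis MC = 1.50 / 18.45 x 100 = 8.1%


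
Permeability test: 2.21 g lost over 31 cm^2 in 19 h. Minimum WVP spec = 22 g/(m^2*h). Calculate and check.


WVP = 37.52 g/(m^2*h)
Meets specification: Yes


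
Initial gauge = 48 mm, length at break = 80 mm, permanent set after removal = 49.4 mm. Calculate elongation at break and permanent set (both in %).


Elongation at break = (80 - 48) / 48 x 100 = 66.7%
Permanent set = (49.4 - 48) / 48 x 100 = 2.9%


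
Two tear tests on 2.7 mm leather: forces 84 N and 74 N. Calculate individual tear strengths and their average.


Tear 1 = 31.1 N/mm
Tear 2 = 27.4 N/mm
Average = 29.3 N/mm

Tear 1 = 84 / 2.7 = 31.1 N/mm
Tear 2 = 74 / 2.7 = 27.4 N/mm
Average = (31.1 + 27.4) / 2 = 29.3 N/mm


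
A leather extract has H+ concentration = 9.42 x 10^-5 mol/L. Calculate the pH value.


pH = -log10[H+]
pH = -log10(9.42 x 10^-5) = 4.03


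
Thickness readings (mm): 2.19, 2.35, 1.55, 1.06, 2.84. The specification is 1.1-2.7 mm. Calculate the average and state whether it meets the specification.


Sum = 9.99
Average = 9.99 / 5 = 2.00 mm
Specification range: 1.1 to 2.7 mm
Within spec: Yes


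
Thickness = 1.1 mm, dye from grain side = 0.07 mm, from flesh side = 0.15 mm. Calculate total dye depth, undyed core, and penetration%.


Total dyed = 0.07 + 0.15 = 0.22 mm
Undyed core = 1.1 - 0.22 = 0.88 mm
Penetration = 0.22 / 1.1 x 100 = 20.0%
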